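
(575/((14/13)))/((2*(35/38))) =28405/98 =289.85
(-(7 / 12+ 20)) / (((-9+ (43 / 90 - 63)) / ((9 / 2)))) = 33345 / 25748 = 1.30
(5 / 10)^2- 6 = -23 / 4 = -5.75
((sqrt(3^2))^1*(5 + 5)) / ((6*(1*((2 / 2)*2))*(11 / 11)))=5 / 2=2.50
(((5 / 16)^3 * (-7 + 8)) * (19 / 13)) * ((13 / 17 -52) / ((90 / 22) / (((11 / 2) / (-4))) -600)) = 202675 / 53477376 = 0.00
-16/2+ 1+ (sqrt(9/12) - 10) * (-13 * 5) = 643 - 65 * sqrt(3)/2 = 586.71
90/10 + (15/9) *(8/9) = 283/27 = 10.48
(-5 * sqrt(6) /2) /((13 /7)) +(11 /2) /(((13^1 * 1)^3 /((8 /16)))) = 11 /8788-35 * sqrt(6) /26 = -3.30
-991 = -991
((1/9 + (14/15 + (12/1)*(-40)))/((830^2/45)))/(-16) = 21553/11022400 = 0.00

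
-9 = -9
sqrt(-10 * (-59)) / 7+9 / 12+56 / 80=29 / 20+sqrt(590) / 7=4.92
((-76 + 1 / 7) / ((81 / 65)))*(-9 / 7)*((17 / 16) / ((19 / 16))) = 65195 / 931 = 70.03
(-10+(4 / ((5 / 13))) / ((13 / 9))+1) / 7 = -9 / 35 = -0.26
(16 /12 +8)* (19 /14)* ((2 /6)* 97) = 3686 /9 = 409.56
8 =8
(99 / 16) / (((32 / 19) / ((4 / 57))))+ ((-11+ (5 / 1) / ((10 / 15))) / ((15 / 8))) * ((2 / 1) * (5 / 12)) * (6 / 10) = -1297 / 1920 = -0.68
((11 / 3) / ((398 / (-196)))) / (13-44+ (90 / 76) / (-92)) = 3768688 / 64727337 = 0.06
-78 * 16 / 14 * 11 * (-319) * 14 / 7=4379232 / 7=625604.57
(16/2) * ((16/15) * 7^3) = 43904/15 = 2926.93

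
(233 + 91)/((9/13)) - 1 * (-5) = 473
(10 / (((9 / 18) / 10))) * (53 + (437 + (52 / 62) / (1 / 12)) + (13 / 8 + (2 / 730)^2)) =100337.90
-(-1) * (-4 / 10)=-2 / 5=-0.40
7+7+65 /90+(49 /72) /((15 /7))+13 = 30283 /1080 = 28.04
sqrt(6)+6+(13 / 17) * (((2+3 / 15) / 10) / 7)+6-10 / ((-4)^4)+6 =sqrt(6)+6848677 / 380800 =20.43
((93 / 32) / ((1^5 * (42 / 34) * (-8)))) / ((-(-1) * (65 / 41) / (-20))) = 21607 / 5824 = 3.71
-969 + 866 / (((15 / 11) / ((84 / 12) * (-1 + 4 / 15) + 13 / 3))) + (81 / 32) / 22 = -1476.94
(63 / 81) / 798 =1 / 1026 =0.00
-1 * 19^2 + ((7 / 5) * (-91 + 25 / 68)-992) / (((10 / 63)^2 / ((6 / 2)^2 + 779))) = -297451585453 / 8500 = -34994304.17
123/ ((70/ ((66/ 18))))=451/ 70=6.44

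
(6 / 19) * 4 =24 / 19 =1.26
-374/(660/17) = -289/30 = -9.63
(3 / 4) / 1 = 3 / 4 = 0.75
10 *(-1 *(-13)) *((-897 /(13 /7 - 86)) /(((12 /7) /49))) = 46663435 /1178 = 39612.42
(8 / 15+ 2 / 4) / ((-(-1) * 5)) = 31 / 150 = 0.21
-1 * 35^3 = -42875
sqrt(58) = 7.62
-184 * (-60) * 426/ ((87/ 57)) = 89357760/ 29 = 3081302.07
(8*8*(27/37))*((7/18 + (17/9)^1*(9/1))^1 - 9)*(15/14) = 108720/259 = 419.77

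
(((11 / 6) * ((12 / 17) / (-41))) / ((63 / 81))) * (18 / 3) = -1188 / 4879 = -0.24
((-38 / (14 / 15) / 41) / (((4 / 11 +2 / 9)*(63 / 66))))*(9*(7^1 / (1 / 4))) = -3724380 / 8323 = -447.48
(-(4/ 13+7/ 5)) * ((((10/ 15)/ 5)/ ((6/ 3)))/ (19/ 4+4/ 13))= -148/ 6575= -0.02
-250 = -250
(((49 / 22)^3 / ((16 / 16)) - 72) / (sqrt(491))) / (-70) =649007 *sqrt(491) / 365971760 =0.04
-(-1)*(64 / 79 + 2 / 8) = 335 / 316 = 1.06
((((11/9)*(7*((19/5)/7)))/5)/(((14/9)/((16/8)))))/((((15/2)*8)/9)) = 627/3500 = 0.18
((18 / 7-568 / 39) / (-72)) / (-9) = -1637 / 88452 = -0.02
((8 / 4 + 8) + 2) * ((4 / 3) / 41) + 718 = 29454 / 41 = 718.39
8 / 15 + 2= 38 / 15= 2.53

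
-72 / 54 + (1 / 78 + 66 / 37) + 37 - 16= 61943 / 2886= 21.46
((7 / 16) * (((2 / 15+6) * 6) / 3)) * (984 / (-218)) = -13202 / 545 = -24.22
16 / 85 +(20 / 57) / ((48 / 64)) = 9536 / 14535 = 0.66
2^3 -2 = 6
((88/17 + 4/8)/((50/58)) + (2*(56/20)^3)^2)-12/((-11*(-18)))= 33906933193/17531250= 1934.09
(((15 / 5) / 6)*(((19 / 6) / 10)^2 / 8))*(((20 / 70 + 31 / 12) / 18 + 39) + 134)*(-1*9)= -94515937 / 9676800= -9.77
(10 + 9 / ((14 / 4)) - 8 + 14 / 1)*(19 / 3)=2470 / 21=117.62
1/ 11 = 0.09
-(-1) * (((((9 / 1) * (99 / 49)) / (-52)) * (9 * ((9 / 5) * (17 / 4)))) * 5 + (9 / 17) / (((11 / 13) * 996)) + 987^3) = 961504682.62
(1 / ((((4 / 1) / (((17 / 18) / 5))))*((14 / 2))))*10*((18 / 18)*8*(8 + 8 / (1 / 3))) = 1088 / 63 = 17.27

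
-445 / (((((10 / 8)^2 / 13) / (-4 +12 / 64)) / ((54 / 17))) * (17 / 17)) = 44837.15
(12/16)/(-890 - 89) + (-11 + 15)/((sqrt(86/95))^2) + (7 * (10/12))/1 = 5178523/505164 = 10.25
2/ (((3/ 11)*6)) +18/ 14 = 158/ 63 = 2.51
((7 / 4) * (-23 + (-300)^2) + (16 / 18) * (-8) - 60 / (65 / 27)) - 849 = 73278839 / 468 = 156578.72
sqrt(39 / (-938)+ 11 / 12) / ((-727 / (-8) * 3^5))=20 * sqrt(277179) / 248562027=0.00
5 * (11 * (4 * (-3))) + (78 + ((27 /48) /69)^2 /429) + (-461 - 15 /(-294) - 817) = -1764935286253 /948915968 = -1859.95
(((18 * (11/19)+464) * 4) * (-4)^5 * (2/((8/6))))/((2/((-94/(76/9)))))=5856648192/361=16223402.19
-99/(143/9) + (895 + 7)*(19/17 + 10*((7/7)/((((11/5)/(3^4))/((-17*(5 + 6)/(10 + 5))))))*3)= -2744717923/221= -12419538.11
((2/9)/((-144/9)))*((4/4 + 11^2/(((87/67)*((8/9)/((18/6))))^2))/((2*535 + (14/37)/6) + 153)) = -1629868981/175371509760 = -0.01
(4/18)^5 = 32/59049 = 0.00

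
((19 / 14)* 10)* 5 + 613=4766 / 7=680.86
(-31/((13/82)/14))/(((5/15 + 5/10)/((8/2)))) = -854112/65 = -13140.18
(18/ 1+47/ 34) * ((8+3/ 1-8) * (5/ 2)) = 9885/ 68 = 145.37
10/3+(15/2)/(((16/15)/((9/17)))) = 11515/1632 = 7.06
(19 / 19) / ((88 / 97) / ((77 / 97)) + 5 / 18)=126 / 179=0.70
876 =876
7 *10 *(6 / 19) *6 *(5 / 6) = 110.53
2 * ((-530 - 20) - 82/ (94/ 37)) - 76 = -58306/ 47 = -1240.55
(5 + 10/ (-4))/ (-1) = -5/ 2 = -2.50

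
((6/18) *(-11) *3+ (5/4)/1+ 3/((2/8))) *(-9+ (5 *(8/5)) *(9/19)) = -891/76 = -11.72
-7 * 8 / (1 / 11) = -616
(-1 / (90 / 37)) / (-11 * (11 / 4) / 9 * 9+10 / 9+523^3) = -74 / 25750014815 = -0.00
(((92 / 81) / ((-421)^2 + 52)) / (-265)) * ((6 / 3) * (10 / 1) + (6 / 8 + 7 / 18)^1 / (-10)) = -164657 / 342503482050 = -0.00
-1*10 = -10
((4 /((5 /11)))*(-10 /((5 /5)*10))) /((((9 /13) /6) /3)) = -1144 /5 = -228.80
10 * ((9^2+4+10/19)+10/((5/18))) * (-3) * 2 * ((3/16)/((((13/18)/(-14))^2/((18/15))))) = -1979514936/3211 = -616479.27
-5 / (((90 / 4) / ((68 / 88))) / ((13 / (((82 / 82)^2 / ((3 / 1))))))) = -221 / 33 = -6.70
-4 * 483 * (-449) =867468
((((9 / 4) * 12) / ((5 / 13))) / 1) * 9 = 3159 / 5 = 631.80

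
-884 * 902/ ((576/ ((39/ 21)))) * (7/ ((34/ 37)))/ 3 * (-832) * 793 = 116289767308/ 27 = 4307028418.81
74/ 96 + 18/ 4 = 253/ 48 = 5.27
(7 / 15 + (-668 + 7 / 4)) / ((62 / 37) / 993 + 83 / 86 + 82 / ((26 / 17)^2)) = -18.48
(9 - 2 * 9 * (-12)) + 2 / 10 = 1126 / 5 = 225.20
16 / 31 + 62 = 1938 / 31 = 62.52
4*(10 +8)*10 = 720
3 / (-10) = -3 / 10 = -0.30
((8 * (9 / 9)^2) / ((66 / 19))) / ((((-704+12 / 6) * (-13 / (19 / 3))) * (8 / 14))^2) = 336091 / 98941244688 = 0.00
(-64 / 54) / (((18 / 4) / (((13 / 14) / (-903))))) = 416 / 1536003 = 0.00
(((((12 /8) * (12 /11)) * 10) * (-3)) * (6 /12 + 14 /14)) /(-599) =0.12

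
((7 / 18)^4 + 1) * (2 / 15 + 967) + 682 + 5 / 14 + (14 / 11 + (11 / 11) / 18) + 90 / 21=203358926143 / 121247280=1677.22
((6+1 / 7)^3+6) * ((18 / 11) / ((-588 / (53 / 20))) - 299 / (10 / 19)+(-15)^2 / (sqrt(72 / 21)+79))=-789132577673455 / 5870752328 - 36704250 * sqrt(42) / 14976409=-134433.51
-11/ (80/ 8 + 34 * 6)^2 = -11/ 45796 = -0.00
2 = 2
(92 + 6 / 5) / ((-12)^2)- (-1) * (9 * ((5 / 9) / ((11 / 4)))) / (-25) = 455 / 792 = 0.57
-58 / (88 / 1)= -29 / 44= -0.66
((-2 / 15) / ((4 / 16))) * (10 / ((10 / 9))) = -24 / 5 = -4.80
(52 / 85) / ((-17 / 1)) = -52 / 1445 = -0.04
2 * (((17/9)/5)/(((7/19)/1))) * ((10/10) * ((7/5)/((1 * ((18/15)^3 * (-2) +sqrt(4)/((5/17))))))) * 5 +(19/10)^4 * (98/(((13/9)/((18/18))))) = 5717309539/6435000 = 888.47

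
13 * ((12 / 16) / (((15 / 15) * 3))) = 13 / 4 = 3.25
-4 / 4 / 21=-1 / 21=-0.05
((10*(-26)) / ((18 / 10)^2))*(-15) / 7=32500 / 189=171.96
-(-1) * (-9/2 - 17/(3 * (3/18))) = -77/2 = -38.50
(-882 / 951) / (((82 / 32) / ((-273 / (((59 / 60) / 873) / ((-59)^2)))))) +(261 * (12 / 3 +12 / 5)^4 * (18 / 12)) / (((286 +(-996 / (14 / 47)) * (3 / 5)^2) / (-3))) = 3983702466712413312 / 13046063675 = 305356662.82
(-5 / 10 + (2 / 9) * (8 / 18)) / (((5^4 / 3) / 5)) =-13 / 1350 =-0.01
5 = 5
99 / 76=1.30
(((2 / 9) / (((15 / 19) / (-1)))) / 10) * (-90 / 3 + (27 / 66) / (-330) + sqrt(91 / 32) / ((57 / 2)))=51091 / 60500-sqrt(182) / 8100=0.84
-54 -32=-86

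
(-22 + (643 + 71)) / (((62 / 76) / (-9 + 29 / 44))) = -2412658 / 341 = -7075.24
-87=-87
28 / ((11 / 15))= 420 / 11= 38.18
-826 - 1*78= -904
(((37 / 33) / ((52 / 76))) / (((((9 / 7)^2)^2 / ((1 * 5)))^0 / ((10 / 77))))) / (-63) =-7030 / 2081079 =-0.00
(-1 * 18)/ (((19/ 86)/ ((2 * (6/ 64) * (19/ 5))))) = -1161/ 20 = -58.05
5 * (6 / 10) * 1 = 3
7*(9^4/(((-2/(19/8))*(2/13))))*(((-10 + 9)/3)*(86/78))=4169151/32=130285.97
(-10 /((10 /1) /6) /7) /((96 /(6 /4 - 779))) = 1555 /224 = 6.94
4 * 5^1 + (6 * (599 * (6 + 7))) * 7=327074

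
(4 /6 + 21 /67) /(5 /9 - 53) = -0.02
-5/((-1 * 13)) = 5/13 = 0.38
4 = 4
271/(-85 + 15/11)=-2981/920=-3.24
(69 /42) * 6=69 /7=9.86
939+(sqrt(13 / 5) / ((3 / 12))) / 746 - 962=-23+2 * sqrt(65) / 1865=-22.99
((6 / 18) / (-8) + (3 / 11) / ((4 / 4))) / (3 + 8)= 61 / 2904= 0.02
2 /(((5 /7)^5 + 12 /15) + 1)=84035 /83444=1.01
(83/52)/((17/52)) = 4.88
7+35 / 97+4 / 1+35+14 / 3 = 14849 / 291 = 51.03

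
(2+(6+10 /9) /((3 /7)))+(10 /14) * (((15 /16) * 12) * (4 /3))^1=5539 /189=29.31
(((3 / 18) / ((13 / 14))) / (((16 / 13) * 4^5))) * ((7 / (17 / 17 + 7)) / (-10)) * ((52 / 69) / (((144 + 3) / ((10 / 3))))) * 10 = -65 / 30523392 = -0.00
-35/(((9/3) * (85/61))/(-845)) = 360815/51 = 7074.80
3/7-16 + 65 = 346/7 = 49.43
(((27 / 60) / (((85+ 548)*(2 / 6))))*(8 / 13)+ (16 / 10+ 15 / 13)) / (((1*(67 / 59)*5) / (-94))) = -209566702 / 4594525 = -45.61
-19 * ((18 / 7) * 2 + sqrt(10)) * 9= -6156 / 7-171 * sqrt(10)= -1420.18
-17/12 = -1.42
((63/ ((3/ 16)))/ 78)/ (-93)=-56/ 1209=-0.05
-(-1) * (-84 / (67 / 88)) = -7392 / 67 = -110.33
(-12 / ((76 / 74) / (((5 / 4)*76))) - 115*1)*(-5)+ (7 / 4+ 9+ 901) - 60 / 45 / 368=971071 / 138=7036.75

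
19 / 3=6.33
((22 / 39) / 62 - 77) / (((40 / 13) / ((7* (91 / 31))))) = -29646617 / 57660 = -514.16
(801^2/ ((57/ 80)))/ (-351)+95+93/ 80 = -48794229/ 19760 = -2469.34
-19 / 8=-2.38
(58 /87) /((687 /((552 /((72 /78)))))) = 1196 /2061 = 0.58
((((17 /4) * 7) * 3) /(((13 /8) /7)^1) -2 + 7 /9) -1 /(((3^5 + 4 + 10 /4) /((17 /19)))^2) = 4030548922627 /10517055237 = 383.24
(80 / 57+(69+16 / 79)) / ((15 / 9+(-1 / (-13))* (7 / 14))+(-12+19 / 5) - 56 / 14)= -41332070 / 6143593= -6.73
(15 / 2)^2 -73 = -67 / 4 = -16.75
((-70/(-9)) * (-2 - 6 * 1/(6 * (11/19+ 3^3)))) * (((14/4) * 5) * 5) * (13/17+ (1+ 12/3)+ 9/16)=-11247380375/1282752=-8768.16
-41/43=-0.95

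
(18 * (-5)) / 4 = -45 / 2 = -22.50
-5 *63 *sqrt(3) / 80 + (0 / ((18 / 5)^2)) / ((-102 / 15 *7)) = -63 *sqrt(3) / 16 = -6.82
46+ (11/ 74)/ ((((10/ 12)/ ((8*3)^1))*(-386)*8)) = 3284761/ 71410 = 46.00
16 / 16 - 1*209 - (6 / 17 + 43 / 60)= -213251 / 1020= -209.07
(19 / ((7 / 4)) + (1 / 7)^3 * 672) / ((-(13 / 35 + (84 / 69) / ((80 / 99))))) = -288880 / 42329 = -6.82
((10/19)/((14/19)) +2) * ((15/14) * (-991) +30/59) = -16655685/5782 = -2880.61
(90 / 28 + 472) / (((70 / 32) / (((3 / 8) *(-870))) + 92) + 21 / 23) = 79875918 / 15616069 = 5.11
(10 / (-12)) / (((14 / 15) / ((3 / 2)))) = -75 / 56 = -1.34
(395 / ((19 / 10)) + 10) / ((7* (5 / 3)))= 2484 / 133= 18.68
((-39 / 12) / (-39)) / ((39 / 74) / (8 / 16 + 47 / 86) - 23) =-185 / 49942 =-0.00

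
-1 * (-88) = 88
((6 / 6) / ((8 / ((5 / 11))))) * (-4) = -5 / 22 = -0.23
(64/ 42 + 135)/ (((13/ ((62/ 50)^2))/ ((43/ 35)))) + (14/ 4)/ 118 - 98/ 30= 23397523301/ 1409362500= 16.60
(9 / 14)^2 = 81 / 196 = 0.41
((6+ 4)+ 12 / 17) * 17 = 182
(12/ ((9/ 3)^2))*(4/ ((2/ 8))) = 64/ 3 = 21.33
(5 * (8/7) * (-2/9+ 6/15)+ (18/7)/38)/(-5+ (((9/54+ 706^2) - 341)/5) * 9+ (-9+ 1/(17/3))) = 220490/182440480887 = 0.00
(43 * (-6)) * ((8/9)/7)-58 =-1906/21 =-90.76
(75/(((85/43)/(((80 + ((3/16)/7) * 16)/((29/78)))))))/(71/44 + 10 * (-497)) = -1246279320/754419659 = -1.65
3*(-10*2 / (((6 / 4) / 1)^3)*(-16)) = 2560 / 9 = 284.44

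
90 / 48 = 15 / 8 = 1.88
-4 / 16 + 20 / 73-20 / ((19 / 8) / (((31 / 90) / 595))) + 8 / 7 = 34521143 / 29709540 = 1.16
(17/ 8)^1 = 17/ 8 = 2.12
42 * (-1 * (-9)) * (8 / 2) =1512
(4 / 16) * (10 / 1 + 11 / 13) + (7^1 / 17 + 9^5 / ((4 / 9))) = 58725611 / 442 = 132863.37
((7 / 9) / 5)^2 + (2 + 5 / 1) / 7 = 1.02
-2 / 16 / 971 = -1 / 7768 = -0.00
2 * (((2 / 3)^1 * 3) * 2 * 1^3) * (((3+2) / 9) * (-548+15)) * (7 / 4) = -37310 / 9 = -4145.56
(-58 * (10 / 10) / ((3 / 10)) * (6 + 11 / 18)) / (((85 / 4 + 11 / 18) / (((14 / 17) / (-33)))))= 113680 / 77913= 1.46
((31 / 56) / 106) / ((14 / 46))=713 / 41552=0.02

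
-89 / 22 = -4.05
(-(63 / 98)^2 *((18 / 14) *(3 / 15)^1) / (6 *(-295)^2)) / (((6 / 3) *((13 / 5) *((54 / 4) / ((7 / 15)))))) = -3 / 2217397000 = -0.00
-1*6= -6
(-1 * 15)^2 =225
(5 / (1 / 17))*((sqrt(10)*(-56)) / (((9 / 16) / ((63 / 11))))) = -533120*sqrt(10) / 11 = -153261.22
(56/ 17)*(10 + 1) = 616/ 17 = 36.24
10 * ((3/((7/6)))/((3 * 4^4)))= 15/448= 0.03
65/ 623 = 0.10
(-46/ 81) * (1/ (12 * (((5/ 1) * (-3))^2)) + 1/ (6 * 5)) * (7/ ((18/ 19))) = -278369/ 1968300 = -0.14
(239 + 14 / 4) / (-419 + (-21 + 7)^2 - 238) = -485 / 922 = -0.53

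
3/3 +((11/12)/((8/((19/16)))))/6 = 9425/9216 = 1.02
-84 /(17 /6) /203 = -72 /493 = -0.15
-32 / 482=-16 / 241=-0.07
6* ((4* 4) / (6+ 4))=48 / 5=9.60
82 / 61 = 1.34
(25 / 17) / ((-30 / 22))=-55 / 51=-1.08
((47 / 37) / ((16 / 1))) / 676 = 47 / 400192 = 0.00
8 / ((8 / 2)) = 2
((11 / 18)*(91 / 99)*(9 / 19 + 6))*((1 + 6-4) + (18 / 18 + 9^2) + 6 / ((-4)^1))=623077 / 2052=303.64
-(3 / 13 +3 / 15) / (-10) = 14 / 325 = 0.04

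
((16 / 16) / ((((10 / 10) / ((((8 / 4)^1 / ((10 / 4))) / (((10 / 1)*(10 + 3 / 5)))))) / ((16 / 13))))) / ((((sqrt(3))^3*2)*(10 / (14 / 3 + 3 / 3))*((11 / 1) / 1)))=136*sqrt(3) / 5115825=0.00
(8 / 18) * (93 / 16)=31 / 12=2.58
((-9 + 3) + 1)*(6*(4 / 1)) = -120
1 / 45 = 0.02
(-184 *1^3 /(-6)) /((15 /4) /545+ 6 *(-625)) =-40112 /4904991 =-0.01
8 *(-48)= -384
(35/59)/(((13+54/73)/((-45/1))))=-114975/59177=-1.94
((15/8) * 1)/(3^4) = 5/216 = 0.02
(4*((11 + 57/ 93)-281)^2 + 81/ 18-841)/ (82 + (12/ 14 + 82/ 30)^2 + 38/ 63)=681474672375/ 224837482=3030.97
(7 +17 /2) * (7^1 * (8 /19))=868 /19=45.68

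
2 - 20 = -18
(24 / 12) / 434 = 1 / 217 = 0.00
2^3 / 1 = 8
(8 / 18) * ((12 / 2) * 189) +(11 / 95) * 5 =9587 / 19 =504.58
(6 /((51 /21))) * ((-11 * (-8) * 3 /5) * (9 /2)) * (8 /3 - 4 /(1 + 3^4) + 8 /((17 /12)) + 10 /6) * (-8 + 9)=5829.97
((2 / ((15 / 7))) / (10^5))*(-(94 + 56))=-7 / 5000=-0.00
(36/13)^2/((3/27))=11664/169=69.02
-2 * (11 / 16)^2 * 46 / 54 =-2783 / 3456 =-0.81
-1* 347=-347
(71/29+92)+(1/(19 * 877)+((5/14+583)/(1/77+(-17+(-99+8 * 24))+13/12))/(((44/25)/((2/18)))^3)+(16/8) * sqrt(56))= 4 * sqrt(14)+3059155131108216197/32389066874111904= 109.42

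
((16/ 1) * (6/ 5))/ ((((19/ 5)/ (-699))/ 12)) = -805248/ 19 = -42381.47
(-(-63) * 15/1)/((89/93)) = 87885/89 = 987.47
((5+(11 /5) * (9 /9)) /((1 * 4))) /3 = 3 /5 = 0.60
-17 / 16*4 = -17 / 4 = -4.25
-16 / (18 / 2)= -16 / 9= -1.78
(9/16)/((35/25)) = 45/112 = 0.40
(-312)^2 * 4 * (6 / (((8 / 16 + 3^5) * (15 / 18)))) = 28035072 / 2435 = 11513.38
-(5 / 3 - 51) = 148 / 3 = 49.33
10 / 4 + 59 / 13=183 / 26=7.04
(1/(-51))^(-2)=2601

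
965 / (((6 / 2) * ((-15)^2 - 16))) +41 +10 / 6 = 44.21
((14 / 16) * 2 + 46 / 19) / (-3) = -317 / 228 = -1.39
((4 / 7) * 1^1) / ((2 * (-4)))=-1 / 14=-0.07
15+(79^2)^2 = 38950096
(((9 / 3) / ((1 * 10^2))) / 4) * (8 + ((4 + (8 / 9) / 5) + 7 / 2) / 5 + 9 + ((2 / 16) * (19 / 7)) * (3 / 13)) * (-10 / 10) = -3048949 / 21840000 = -0.14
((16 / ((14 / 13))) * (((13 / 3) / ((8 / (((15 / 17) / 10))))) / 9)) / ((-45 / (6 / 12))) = -169 / 192780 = -0.00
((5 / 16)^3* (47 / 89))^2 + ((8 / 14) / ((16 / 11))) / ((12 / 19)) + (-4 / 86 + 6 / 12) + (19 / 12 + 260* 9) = 93707748038846645 / 40000590708736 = 2342.66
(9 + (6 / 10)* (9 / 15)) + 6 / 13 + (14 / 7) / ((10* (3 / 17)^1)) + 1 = 11656 / 975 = 11.95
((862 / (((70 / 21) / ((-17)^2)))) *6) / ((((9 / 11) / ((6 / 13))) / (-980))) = -3222590448 / 13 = -247891572.92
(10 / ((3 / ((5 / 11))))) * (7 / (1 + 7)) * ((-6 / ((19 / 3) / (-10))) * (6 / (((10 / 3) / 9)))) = 42525 / 209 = 203.47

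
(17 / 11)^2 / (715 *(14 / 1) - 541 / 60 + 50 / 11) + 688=688.00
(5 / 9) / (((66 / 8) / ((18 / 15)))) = 8 / 99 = 0.08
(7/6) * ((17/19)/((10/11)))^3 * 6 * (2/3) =45774421/10288500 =4.45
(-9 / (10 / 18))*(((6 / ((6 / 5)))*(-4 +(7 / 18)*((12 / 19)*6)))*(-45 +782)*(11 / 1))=31520016 / 19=1658948.21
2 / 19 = 0.11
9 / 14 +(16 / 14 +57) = 823 / 14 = 58.79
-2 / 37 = -0.05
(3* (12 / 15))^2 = 144 / 25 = 5.76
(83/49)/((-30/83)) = -6889/1470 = -4.69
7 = 7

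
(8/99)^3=512/970299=0.00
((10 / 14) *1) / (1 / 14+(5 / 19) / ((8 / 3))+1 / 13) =9880 / 3417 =2.89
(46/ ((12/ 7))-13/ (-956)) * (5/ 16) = 384985/ 45888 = 8.39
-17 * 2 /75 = -34 /75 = -0.45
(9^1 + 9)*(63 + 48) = 1998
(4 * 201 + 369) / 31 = 1173 / 31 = 37.84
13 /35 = 0.37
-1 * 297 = -297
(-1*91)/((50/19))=-1729/50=-34.58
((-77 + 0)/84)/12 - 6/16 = -65/144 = -0.45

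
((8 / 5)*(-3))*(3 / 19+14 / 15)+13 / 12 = -23681 / 5700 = -4.15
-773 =-773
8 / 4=2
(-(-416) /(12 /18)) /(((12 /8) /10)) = 4160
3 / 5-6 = -27 / 5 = -5.40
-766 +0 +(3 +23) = -740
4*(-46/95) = -184/95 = -1.94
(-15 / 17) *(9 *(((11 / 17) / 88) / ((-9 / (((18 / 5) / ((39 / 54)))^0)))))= 15 / 2312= 0.01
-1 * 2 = -2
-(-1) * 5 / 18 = 5 / 18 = 0.28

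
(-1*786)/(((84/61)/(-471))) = 3763761/14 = 268840.07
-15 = -15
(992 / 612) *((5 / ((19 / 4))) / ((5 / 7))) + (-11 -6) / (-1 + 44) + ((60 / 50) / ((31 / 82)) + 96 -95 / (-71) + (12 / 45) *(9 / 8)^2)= 2263594514459 / 22010176080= 102.84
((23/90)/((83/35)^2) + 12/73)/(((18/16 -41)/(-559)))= 2.94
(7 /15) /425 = 7 /6375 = 0.00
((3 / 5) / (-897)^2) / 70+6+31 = 3473228851 / 93871050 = 37.00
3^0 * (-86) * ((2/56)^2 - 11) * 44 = 41619.17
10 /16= 0.62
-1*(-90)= 90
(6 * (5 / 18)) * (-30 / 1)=-50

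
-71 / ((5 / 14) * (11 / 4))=-3976 / 55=-72.29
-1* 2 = -2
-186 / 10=-93 / 5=-18.60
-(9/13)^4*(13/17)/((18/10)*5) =-729/37349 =-0.02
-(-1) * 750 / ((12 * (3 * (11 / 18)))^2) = 375 / 242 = 1.55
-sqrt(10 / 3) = -sqrt(30) / 3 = -1.83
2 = 2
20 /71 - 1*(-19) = 1369 /71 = 19.28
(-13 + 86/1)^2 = 5329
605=605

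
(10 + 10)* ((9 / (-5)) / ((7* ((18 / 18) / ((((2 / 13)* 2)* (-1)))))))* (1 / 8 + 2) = 306 / 91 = 3.36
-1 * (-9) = 9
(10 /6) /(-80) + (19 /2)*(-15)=-6841 /48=-142.52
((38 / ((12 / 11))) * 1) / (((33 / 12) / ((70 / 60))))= 133 / 9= 14.78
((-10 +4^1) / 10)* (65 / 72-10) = 131 / 24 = 5.46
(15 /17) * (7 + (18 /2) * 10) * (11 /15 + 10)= 15617 /17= 918.65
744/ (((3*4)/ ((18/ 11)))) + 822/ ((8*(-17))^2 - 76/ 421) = 1448968087/ 14275690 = 101.50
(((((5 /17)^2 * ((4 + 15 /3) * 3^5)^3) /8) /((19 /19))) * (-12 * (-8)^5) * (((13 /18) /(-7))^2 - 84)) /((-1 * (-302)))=-26449525316604672000 /2138311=-12369353810837.00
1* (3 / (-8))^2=9 / 64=0.14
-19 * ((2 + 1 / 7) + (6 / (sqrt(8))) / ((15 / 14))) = -78.33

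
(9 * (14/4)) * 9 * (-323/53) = -183141/106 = -1727.75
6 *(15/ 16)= 45/ 8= 5.62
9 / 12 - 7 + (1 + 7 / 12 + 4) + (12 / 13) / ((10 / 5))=-8 / 39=-0.21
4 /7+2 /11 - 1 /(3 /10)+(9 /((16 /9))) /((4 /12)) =46597 /3696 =12.61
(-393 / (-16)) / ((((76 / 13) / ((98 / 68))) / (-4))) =-250341 / 10336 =-24.22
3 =3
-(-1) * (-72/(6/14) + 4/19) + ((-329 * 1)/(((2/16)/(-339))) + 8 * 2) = 16949828/19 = 892096.21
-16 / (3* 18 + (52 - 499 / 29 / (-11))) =-5104 / 34313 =-0.15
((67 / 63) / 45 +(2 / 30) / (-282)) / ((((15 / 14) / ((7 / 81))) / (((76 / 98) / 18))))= 23693 / 291406815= 0.00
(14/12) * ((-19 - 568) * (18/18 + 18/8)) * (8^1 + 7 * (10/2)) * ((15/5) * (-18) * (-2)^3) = -41344758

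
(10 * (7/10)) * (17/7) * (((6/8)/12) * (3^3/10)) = 459/160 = 2.87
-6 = -6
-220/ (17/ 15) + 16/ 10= -192.52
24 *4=96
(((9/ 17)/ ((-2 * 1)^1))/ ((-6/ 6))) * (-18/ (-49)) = 81/ 833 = 0.10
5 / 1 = 5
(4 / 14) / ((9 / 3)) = 2 / 21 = 0.10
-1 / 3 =-0.33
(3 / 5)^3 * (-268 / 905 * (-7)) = 50652 / 113125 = 0.45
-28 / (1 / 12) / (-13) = 336 / 13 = 25.85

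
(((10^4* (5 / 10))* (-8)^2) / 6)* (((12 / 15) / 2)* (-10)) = -213333.33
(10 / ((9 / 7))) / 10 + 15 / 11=212 / 99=2.14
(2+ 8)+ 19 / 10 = 119 / 10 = 11.90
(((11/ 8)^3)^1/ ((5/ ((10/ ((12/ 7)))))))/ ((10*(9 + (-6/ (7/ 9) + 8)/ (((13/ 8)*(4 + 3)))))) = 5934929/ 176609280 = 0.03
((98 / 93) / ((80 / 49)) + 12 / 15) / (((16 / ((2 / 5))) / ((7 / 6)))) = 37639 / 892800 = 0.04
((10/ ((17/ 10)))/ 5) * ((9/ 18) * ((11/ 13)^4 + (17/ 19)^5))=768051012360/ 1202237680163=0.64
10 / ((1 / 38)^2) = 14440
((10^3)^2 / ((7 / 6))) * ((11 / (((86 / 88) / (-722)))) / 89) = -2096688000000 / 26789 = -78266751.28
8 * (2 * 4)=64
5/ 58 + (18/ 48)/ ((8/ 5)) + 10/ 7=22725/ 12992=1.75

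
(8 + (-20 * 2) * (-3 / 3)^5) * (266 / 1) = 12768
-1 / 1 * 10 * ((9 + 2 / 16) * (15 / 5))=-1095 / 4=-273.75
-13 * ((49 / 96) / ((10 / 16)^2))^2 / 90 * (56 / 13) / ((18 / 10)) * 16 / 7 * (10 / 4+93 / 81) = -60543616 / 12301875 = -4.92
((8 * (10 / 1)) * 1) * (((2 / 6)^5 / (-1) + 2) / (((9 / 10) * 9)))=388000 / 19683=19.71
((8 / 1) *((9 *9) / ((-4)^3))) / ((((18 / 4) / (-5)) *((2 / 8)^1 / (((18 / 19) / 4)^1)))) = 405 / 38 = 10.66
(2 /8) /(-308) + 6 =7391 /1232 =6.00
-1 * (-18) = 18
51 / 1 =51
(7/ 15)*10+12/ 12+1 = 20/ 3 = 6.67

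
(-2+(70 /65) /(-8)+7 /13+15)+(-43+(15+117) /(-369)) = -191585 /6396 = -29.95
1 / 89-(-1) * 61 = 5430 / 89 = 61.01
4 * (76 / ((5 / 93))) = 28272 / 5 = 5654.40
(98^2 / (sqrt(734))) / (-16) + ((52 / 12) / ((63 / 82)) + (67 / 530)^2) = 300287821 / 53090100 - 2401 * sqrt(734) / 2936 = -16.50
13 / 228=0.06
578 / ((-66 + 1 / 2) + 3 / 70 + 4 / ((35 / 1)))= -20230 / 2287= -8.85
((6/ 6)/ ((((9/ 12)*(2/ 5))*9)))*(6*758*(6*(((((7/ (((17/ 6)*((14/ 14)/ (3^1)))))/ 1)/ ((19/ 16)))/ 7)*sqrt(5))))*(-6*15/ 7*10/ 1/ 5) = -523929600*sqrt(5)/ 2261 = -518152.23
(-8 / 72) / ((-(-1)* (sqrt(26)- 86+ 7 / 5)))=25* sqrt(26) / 1604511+ 235 / 178279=0.00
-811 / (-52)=811 / 52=15.60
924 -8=916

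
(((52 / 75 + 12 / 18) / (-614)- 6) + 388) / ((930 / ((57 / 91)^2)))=3175175139 / 19702569250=0.16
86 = 86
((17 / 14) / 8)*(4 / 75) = 17 / 2100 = 0.01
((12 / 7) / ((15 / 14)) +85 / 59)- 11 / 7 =3034 / 2065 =1.47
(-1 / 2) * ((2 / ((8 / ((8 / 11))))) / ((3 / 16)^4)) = -65536 / 891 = -73.55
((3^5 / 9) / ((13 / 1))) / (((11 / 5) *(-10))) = -27 / 286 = -0.09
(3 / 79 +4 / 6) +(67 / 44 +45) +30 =805327 / 10428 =77.23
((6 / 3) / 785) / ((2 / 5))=1 / 157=0.01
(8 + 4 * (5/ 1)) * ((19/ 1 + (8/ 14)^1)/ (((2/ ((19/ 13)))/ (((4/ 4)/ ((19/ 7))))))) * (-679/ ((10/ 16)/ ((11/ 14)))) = -8186024/ 65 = -125938.83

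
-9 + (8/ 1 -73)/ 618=-5627/ 618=-9.11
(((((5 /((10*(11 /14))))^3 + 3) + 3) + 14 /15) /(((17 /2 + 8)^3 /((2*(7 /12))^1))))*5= 4019932 /430489323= 0.01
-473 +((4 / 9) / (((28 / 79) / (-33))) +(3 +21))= -10298 / 21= -490.38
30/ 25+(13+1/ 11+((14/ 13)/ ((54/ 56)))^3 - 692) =-1608547124134/ 2378395305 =-676.32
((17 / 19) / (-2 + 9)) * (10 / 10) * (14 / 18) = 17 / 171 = 0.10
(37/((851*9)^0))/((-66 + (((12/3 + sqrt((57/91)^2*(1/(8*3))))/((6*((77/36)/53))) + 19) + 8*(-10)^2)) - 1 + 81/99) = 2795200389982/58120322182679 - 783221439*sqrt(6)/58120322182679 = 0.05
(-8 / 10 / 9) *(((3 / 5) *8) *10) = -64 / 15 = -4.27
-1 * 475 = -475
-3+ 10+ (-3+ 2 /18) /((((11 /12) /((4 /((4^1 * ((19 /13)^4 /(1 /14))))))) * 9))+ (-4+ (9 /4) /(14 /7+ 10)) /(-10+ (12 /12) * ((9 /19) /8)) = 6040937101583 /818772698898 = 7.38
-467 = -467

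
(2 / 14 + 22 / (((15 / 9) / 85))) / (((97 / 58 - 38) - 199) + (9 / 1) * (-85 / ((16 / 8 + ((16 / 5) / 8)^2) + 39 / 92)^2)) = -255414232570 / 79643303289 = -3.21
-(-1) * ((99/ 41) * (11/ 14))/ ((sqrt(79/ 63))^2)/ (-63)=-1089/ 45346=-0.02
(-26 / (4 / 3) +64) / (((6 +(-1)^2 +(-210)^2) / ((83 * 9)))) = 66483 / 88214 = 0.75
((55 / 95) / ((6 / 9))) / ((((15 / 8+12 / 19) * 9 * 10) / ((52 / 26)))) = 44 / 5715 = 0.01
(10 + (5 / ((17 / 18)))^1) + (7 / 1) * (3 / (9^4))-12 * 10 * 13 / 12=-4264531 / 37179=-114.70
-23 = -23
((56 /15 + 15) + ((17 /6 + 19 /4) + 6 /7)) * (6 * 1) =11413 /70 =163.04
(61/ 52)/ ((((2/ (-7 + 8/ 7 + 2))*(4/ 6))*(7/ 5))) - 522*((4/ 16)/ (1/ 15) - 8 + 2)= 11945799/ 10192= 1172.08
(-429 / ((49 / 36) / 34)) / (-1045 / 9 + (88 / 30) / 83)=178293960 / 1931237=92.32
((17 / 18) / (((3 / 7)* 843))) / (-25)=-119 / 1138050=-0.00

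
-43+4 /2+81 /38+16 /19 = -1445 /38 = -38.03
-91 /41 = -2.22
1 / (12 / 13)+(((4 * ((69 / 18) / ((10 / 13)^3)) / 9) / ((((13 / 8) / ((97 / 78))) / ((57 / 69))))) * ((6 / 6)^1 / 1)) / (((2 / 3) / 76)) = 270.84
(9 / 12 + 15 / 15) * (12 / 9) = 7 / 3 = 2.33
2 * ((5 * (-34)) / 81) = -340 / 81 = -4.20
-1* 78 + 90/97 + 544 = 45292/97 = 466.93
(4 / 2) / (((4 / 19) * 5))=1.90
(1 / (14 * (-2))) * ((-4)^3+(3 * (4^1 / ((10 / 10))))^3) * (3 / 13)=-96 / 7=-13.71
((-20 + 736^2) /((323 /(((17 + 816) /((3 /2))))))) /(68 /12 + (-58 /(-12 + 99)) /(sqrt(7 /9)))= 318505488 * sqrt(7) /37753 + 6317025512 /37753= 189646.17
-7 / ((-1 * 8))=7 / 8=0.88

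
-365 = -365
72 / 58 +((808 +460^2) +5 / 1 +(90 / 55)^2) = 745370969 / 3509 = 212416.92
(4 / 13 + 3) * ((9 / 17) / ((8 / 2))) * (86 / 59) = 16641 / 26078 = 0.64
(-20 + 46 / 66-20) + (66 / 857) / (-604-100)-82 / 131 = -4733751881 / 118553952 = -39.93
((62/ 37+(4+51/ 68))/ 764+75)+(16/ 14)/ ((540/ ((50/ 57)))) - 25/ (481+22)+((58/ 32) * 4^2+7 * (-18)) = -13503929758507/ 612716701968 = -22.04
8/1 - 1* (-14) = 22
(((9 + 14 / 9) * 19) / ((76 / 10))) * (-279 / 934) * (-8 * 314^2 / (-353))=-2903652200 / 164851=-17613.80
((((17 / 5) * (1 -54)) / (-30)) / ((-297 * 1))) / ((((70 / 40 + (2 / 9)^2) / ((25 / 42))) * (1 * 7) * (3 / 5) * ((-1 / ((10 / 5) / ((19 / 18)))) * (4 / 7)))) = 85 / 16093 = 0.01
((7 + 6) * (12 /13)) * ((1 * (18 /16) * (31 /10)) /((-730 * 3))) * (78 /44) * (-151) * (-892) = -366395913 /80300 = -4562.84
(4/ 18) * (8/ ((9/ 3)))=16/ 27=0.59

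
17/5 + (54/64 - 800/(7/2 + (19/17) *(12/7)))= -29588769/206240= -143.47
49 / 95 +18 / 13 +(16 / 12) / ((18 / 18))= 3.23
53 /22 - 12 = -211 /22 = -9.59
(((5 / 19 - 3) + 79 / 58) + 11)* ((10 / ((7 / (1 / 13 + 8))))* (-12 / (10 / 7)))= -6682410 / 7163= -932.91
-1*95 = -95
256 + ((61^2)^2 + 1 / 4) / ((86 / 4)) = 55405381 / 86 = 644248.62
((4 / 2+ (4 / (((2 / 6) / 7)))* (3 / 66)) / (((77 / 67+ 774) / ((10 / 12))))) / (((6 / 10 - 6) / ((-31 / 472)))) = 0.00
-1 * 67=-67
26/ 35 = 0.74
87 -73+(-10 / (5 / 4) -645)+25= -614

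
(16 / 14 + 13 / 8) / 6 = 155 / 336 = 0.46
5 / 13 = 0.38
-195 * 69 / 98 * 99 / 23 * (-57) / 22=300105 / 196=1531.15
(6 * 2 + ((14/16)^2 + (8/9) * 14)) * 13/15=188773/8640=21.85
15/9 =5/3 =1.67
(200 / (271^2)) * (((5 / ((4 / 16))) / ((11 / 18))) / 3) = 24000 / 807851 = 0.03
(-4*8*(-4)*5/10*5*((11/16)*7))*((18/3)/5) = 1848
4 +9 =13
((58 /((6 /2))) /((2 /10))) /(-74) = -145 /111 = -1.31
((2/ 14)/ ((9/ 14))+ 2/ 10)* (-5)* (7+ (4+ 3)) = -266/ 9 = -29.56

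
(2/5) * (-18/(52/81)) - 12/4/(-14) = -10011/910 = -11.00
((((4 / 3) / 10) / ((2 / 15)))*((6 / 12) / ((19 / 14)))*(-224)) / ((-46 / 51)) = 39984 / 437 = 91.50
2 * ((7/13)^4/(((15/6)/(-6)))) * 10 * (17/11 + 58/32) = -13.55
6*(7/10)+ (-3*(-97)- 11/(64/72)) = 11313/40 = 282.82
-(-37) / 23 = 37 / 23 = 1.61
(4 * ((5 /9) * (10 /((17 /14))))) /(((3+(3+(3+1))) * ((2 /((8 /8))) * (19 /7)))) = 980 /2907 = 0.34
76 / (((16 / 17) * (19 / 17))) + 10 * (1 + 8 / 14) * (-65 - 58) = -52097 / 28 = -1860.61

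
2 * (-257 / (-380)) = 257 / 190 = 1.35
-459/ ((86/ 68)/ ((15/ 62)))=-87.81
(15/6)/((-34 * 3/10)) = -25/102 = -0.25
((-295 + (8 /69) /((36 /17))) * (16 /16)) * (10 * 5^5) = -5723781250 /621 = -9217039.05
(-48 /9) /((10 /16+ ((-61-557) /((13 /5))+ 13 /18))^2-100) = -4672512 /48850236361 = -0.00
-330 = -330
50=50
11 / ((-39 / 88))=-24.82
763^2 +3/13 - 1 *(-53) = 7568889/13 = 582222.23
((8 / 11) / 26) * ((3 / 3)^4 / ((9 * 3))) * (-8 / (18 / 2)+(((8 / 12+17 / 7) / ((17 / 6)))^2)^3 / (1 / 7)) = 14616669099104 / 1281543505976097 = 0.01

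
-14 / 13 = -1.08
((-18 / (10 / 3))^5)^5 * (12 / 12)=-608266787713357709119683992618861307 / 298023223876953125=-2041004656618629674.23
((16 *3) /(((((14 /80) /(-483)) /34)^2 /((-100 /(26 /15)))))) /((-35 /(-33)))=-2092292674560000 /91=-22992227192967.03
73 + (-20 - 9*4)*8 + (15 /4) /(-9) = -4505 /12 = -375.42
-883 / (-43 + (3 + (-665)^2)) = -883 / 442185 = -0.00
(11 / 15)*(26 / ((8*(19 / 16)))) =572 / 285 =2.01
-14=-14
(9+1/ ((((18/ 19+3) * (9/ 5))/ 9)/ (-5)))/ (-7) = -8/ 21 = -0.38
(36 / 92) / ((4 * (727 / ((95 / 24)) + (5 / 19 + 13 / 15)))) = 2565 / 4845272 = 0.00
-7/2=-3.50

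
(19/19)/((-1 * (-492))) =1/492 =0.00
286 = 286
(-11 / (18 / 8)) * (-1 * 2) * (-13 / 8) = -143 / 9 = -15.89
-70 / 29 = -2.41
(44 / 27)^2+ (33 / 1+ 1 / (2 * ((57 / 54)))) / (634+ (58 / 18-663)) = 1090273 / 803358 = 1.36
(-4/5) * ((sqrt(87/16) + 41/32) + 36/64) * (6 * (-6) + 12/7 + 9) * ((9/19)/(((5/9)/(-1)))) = -14337 * sqrt(87)/3325 - 845883/26600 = -72.02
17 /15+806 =12107 /15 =807.13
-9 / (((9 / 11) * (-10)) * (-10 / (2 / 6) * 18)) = -11 / 5400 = -0.00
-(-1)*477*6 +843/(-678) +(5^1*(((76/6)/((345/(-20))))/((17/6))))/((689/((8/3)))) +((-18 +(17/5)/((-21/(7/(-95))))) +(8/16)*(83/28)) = 20728395107111147/7287835627800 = 2844.25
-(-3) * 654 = 1962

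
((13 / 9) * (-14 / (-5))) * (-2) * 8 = -2912 / 45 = -64.71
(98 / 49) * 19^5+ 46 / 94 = 232753329 / 47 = 4952198.49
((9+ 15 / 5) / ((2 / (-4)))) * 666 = -15984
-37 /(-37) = 1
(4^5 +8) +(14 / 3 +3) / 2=6215 / 6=1035.83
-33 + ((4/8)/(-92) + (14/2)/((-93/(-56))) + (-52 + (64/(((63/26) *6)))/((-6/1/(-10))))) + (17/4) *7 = -141344527/3234168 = -43.70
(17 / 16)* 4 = 17 / 4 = 4.25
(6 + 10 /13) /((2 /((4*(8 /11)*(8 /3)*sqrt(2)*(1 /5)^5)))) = 1024*sqrt(2) /121875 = 0.01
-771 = -771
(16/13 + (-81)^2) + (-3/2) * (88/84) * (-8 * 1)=598307/91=6574.80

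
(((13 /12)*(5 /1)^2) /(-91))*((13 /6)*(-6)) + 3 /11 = 3827 /924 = 4.14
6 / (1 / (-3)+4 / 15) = -90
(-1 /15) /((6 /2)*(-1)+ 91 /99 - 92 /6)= 33 /8620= 0.00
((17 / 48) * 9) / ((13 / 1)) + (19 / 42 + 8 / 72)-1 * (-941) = 12341461 / 13104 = 941.81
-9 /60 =-3 /20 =-0.15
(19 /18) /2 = 19 /36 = 0.53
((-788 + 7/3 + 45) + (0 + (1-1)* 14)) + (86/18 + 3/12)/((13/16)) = -85934/117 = -734.48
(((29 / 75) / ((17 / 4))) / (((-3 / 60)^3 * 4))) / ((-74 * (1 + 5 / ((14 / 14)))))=2320 / 5661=0.41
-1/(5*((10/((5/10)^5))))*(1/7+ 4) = -29/11200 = -0.00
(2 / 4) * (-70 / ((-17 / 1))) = 35 / 17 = 2.06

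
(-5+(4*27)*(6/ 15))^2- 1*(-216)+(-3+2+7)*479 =113731/ 25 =4549.24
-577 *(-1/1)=577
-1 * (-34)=34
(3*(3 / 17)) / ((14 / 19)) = 171 / 238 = 0.72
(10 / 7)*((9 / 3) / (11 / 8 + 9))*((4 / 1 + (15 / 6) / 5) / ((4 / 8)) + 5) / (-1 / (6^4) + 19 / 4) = 124416 / 102173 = 1.22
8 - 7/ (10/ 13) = -11/ 10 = -1.10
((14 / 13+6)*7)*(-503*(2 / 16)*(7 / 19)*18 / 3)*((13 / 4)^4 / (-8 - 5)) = 287408667 / 4864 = 59088.95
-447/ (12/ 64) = -2384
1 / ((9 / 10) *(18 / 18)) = 10 / 9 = 1.11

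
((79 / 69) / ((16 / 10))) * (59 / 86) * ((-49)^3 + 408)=-2732301505 / 47472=-57556.06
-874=-874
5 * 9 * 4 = 180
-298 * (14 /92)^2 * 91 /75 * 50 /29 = -664391 /46023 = -14.44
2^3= 8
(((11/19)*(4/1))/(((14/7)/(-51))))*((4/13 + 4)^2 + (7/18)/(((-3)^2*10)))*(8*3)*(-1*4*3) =15203856976/48165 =315661.93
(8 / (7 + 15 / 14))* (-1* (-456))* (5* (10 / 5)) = 510720 / 113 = 4519.65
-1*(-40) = 40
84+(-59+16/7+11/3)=650/21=30.95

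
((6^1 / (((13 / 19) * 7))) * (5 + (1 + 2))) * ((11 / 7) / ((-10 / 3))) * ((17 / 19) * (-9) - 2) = 151272 / 3185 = 47.50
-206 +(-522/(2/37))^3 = -900589116599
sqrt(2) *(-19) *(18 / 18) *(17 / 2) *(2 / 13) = -323 *sqrt(2) / 13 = -35.14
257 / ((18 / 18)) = 257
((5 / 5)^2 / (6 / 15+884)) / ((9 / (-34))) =-85 / 19899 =-0.00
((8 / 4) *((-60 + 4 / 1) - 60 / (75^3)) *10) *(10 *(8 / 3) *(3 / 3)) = -29866.74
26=26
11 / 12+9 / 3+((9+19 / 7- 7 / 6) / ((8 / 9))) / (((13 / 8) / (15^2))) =1798427 / 1092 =1646.91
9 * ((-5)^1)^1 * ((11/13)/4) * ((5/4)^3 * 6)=-185625/1664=-111.55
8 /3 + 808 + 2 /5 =12166 /15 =811.07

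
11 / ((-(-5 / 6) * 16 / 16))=66 / 5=13.20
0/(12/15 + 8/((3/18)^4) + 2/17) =0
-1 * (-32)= 32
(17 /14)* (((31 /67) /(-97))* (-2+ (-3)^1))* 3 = 7905 /90986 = 0.09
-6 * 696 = -4176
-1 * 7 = -7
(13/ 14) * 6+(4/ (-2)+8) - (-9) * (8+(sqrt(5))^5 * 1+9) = 1152/ 7+225 * sqrt(5) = 667.69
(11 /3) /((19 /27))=99 /19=5.21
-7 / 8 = -0.88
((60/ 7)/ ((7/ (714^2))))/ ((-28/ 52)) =-8115120/ 7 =-1159302.86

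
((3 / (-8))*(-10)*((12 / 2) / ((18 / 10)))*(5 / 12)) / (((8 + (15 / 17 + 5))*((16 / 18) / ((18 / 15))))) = 0.51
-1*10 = -10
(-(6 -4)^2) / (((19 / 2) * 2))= -4 / 19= -0.21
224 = 224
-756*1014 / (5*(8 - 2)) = -127764 / 5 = -25552.80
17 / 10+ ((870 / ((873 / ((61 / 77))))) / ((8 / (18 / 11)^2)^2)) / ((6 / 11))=1.86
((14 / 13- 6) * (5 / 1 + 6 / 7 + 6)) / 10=-2656 / 455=-5.84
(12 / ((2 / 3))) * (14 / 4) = 63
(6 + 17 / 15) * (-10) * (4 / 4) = -71.33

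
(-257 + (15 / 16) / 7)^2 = 65980.18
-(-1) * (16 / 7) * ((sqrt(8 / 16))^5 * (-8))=-16 * sqrt(2) / 7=-3.23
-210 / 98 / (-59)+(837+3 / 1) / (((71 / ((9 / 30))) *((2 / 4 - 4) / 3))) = -88143 / 29323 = -3.01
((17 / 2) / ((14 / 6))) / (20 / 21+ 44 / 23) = 3519 / 2768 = 1.27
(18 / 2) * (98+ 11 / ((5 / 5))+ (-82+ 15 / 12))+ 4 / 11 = 11203 / 44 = 254.61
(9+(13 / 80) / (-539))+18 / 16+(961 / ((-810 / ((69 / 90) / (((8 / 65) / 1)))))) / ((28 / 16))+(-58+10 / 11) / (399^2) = 57979645 / 9824976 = 5.90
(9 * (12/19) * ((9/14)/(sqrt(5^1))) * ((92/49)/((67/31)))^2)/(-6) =-0.21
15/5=3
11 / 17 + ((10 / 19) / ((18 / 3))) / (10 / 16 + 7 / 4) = 12593 / 18411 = 0.68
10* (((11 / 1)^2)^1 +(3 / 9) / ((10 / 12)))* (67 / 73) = 81338 / 73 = 1114.22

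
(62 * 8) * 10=4960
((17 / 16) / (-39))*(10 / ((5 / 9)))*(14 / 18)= -119 / 312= -0.38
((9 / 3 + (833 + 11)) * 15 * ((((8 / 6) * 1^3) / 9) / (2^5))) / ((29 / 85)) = 359975 / 2088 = 172.40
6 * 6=36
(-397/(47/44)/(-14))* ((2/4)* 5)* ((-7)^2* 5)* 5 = 3821125/47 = 81300.53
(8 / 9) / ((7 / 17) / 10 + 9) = 1360 / 13833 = 0.10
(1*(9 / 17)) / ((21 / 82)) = 246 / 119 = 2.07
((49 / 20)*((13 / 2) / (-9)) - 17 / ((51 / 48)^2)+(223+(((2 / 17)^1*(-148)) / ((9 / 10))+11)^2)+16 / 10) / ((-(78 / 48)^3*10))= -8312905568 / 1285739325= -6.47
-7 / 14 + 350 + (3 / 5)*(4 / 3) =350.30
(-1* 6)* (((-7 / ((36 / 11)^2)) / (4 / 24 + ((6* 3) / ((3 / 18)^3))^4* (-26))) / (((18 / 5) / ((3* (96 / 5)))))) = -484 / 45832557587932305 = -0.00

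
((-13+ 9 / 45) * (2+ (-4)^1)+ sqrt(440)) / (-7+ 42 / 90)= -192 / 49 - 15 * sqrt(110) / 49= -7.13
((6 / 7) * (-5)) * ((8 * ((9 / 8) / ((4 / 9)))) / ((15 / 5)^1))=-405 / 14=-28.93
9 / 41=0.22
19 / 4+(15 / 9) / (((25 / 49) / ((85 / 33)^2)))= 345293 / 13068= 26.42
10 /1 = 10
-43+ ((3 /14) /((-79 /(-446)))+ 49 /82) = -41.19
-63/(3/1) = -21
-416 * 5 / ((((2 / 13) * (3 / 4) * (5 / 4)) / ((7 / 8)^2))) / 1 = -33124 / 3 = -11041.33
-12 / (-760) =3 / 190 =0.02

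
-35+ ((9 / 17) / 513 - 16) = -49418 / 969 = -51.00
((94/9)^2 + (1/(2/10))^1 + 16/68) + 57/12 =655847/5508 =119.07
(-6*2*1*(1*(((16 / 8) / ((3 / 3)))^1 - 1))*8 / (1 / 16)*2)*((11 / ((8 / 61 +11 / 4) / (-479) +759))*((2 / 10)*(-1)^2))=-3949473792 / 443540905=-8.90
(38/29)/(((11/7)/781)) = 18886/29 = 651.24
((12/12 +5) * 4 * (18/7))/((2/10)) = 2160/7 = 308.57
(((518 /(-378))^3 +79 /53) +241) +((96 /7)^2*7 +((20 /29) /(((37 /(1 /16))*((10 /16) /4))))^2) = 13086110805418909 /8407456830297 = 1556.49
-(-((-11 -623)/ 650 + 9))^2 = -6801664/ 105625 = -64.39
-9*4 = -36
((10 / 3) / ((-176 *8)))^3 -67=-631184818301 / 9420668928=-67.00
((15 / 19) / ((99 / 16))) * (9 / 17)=240 / 3553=0.07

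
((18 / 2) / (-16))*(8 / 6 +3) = -39 / 16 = -2.44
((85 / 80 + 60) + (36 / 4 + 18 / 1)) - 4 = 1345 / 16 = 84.06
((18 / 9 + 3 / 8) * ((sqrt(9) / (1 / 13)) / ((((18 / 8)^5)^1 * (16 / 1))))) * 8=15808 / 19683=0.80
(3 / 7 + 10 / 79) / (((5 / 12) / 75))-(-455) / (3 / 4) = 1172240 / 1659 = 706.59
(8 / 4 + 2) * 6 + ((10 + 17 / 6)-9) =27.83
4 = 4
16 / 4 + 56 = 60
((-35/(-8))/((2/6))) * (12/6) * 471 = 49455/4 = 12363.75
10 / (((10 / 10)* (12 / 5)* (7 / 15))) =125 / 14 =8.93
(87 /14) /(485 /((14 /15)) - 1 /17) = 1479 /123661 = 0.01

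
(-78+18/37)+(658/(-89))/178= -22729601/293077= -77.56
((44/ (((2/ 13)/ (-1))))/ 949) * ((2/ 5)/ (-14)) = 22/ 2555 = 0.01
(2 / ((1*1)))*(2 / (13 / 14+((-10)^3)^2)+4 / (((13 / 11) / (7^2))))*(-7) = -422576397488 / 182000169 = -2321.85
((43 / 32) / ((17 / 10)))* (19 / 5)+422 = 425.00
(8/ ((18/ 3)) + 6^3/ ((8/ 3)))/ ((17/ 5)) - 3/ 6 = 2419/ 102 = 23.72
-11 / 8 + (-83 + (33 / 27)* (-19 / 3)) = -19897 / 216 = -92.12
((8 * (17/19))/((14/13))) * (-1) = -884/133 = -6.65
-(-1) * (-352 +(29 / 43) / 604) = -9142115 / 25972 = -352.00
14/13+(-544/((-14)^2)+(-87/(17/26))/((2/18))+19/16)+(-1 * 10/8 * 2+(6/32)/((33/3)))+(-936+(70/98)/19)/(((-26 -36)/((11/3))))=-1145.17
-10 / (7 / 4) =-40 / 7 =-5.71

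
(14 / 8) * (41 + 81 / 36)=1211 / 16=75.69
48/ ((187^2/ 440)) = 1920/ 3179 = 0.60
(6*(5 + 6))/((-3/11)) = -242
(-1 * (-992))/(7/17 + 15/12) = 67456/113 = 596.96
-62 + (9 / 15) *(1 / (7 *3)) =-2169 / 35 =-61.97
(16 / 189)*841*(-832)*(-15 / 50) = 5597696 / 315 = 17770.46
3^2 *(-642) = -5778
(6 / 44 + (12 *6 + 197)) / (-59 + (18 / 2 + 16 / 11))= -5921 / 1068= -5.54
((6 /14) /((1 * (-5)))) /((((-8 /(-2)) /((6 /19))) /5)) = -9 /266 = -0.03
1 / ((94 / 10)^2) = 25 / 2209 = 0.01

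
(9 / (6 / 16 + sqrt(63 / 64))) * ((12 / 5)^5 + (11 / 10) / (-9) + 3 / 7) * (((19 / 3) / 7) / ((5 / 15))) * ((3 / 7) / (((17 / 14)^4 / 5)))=-133951032992 / 156601875 + 133951032992 * sqrt(7) / 156601875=1407.71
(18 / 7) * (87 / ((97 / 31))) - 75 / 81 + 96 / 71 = 93617425 / 1301643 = 71.92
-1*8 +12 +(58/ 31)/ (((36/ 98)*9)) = 11465/ 2511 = 4.57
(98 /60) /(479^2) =49 /6883230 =0.00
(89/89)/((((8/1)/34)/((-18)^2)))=1377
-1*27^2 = -729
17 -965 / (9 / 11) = -10462 / 9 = -1162.44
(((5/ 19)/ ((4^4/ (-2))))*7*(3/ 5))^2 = 441/ 5914624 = 0.00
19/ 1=19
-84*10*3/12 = -210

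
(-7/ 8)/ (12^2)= -7/ 1152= -0.01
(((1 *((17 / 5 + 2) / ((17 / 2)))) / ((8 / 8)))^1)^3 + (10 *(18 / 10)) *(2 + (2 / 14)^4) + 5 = 60844204439 / 1474514125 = 41.26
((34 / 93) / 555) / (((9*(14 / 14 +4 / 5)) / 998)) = 33932 / 836163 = 0.04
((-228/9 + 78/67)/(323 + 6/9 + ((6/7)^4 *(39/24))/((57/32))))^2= 49114139898878404/8834867774251199209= 0.01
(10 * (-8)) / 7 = -80 / 7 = -11.43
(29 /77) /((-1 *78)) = -0.00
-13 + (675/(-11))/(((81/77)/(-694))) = 121411/3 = 40470.33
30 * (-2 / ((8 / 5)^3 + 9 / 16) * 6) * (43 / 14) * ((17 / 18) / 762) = -7310000 / 24848439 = -0.29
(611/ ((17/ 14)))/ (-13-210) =-8554/ 3791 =-2.26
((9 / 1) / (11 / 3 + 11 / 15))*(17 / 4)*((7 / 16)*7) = 37485 / 1408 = 26.62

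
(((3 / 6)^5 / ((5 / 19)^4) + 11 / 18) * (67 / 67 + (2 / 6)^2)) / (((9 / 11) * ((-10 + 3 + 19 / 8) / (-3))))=6.28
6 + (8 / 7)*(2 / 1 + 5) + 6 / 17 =244 / 17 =14.35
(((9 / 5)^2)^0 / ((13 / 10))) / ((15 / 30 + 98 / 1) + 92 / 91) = 140 / 18111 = 0.01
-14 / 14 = -1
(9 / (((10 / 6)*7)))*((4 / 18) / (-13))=-6 / 455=-0.01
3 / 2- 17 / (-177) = 565 / 354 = 1.60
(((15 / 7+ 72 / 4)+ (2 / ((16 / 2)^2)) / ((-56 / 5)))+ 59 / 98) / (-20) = -260189 / 250880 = -1.04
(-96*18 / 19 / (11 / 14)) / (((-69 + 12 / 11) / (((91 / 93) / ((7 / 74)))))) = 17.63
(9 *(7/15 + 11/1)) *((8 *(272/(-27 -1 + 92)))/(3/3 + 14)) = 5848/25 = 233.92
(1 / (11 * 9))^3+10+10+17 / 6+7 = 57894509 / 1940598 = 29.83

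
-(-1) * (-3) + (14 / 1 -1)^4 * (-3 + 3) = -3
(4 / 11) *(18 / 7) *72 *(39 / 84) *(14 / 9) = 3744 / 77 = 48.62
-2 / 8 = -1 / 4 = -0.25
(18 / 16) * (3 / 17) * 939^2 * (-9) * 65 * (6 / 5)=-8356069917 / 68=-122883381.13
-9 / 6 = -1.50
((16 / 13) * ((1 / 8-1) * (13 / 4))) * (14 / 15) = -49 / 15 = -3.27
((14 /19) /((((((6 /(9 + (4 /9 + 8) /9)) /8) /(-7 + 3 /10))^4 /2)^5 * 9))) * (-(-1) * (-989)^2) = 209066324958676794659809338405420002895747550472029337774555739376257410553083588198072433246208 /88129556045173937607234853189921237632060386262171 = 2372261183881516615731964000000000000000000000.00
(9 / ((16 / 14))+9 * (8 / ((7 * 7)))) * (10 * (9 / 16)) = 164835 / 3136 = 52.56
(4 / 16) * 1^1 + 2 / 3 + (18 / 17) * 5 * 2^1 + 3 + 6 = 4183 / 204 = 20.50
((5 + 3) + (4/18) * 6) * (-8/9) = -224/27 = -8.30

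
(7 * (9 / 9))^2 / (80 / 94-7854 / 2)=-2303 / 184529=-0.01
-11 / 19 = -0.58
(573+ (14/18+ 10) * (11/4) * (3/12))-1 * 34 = 78683/144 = 546.41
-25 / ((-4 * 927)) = 0.01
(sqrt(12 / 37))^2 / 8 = 3 / 74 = 0.04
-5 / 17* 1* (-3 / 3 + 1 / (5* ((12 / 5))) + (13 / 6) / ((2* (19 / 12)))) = 265 / 3876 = 0.07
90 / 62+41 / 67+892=1856970 / 2077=894.06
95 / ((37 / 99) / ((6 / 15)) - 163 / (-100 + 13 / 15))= 5594094 / 151841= 36.84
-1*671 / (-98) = 6.85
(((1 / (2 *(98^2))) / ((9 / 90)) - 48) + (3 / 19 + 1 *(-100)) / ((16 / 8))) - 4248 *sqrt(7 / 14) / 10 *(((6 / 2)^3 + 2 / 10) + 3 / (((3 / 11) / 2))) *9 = -2351268 *sqrt(2) / 25 - 17868147 / 182476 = -133105.72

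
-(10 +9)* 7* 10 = -1330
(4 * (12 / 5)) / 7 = 48 / 35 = 1.37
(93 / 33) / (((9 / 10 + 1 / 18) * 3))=0.98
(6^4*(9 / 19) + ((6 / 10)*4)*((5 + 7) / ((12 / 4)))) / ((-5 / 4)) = -236928 / 475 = -498.80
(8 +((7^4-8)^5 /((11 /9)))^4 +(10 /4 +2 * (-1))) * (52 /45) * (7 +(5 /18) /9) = 7367515904960468699225144483509604990920865827398119313730771559969801707333 /53366445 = 138055212502171892829382700000000000000000000000000000000000000000000.00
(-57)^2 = 3249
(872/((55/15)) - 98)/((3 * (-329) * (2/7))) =-769/1551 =-0.50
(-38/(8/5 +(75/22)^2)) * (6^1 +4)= -919600/31997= -28.74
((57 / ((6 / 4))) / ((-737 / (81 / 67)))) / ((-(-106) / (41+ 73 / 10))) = -743337 / 26170870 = -0.03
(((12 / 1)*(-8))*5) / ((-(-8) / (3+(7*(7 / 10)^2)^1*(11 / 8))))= -18519 / 40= -462.98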